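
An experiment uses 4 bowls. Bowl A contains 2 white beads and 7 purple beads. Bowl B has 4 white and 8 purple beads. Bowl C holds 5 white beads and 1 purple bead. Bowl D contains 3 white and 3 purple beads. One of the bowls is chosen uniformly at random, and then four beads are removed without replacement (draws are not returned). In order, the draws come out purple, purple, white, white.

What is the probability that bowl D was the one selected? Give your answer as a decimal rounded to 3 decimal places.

Compute the likelihood of the observed sequence for each case: P(data | bowl A) = (7/9)(6/8)(2/7)(1/6) = 0.027778; P(data | bowl B) = (8/12)(7/11)(4/10)(3/9) = 0.056566; P(data | bowl C) = (1/6)(0/5) = 0; P(data | bowl D) = (3/6)(2/5)(3/4)(2/3) = 0.1.
The prior-weighted likelihoods are 1/4 · 0.027778 = 0.0069444, 1/4 · 0.056566 = 0.014141, 1/4 · 0 = 0, 1/4 · 0.1 = 0.025; with total 0.046086.
Hence P(bowl D | data) = (0.025) / (0.046086) = 0.54247.

0.542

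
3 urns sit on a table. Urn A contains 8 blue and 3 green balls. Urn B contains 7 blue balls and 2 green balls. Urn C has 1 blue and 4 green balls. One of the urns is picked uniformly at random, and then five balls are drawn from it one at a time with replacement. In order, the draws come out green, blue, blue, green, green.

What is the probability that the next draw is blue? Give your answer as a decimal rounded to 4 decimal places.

Under each hypothesis, the probability of the observed sequence is: P(data | urn A) = (3/11)(8/11)(8/11)(3/11)(3/11) = 0.01073; P(data | urn B) = (2/9)(7/9)(7/9)(2/9)(2/9) = 0.0066386; P(data | urn C) = (4/5)(1/5)(1/5)(4/5)(4/5) = 0.02048.
Multiplying each by its prior: 1/3 · 0.01073 = 0.0035765, 1/3 · 0.0066386 = 0.0022129, 1/3 · 0.02048 = 0.0068267; with total 0.012616.
The posterior is then P(urn A | data) = 0.28349, P(urn B | data) = 0.1754, P(urn C | data) = 0.54111.
So P(blue next | data) = Σ P(blue next | H) P(H | data) = (8/11)(0.28349) + (7/9)(0.1754) + (1/5)(0.54111) = 0.45082.

0.4508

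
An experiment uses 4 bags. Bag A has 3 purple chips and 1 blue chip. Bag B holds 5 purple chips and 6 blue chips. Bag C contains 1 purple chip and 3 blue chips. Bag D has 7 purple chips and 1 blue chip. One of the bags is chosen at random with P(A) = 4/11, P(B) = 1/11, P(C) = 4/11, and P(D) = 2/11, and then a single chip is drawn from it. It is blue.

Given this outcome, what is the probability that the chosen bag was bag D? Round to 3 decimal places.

0.052

Under each hypothesis, the probability of this draw is: P(data | bag A) = (1/4) = 1/4; P(data | bag B) = (6/11) = 6/11; P(data | bag C) = (3/4) = 3/4; P(data | bag D) = (1/8) = 1/8.
The prior-weighted likelihoods are 4/11 · 1/4 = 1/11, 1/11 · 6/11 = 6/121, 4/11 · 3/4 = 3/11, 2/11 · 1/8 = 1/44; these sum to 211/484.
So P(bag D | data) = (1/44) / (211/484) = 11/211.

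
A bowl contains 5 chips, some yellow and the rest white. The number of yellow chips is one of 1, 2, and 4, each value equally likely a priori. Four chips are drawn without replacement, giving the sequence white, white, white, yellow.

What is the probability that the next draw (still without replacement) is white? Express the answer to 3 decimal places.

0.667

Under each hypothesis, the probability of the observed sequence is: P(data | r = 1) = (4/5)(3/4)(2/3)(1/2) = 1/5; P(data | r = 2) = (3/5)(2/4)(1/3)(2/2) = 1/10; P(data | r = 4) = (1/5)(0/4) = 0.
The prior-weighted likelihoods are 1/3 · 1/5 = 1/15, 1/3 · 1/10 = 1/30, 1/3 · 0 = 0; summing to 1/10.
Dividing through by the total gives posterior P(r = 1 | data) = 2/3, P(r = 2 | data) = 1/3, P(r = 4 | data) = 0.
Averaging over the posterior, P(white next | data) = (1)(2/3) + (0)(1/3) = 2/3.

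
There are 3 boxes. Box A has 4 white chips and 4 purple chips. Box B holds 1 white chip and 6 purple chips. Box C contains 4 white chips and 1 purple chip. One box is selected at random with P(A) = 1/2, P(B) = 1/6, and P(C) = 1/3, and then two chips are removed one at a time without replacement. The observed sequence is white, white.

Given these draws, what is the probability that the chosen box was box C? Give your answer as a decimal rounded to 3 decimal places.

0.651

Under each hypothesis, the probability of the observed sequence is: P(data | box A) = (4/8)(3/7) = 3/14; P(data | box B) = (1/7)(0/6) = 0; P(data | box C) = (4/5)(3/4) = 3/5.
Weighting by the prior gives 1/2 · 3/14 = 3/28, 1/6 · 0 = 0, 1/3 · 3/5 = 1/5; with total 43/140.
By Bayes' rule, P(box C | data) = (1/5) / (43/140) = 28/43.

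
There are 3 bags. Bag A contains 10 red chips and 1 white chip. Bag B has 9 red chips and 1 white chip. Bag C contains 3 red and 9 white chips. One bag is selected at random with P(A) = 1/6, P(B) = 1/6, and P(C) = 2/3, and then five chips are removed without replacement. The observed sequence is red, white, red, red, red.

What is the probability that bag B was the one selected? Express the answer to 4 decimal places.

0.5238

The likelihood of the observed sequence under each hypothesis: P(data | bag A) = (10/11)(1/10)(9/9)(8/8)(7/7) = 1/11; P(data | bag B) = (9/10)(1/9)(8/8)(7/7)(6/6) = 1/10; P(data | bag C) = (3/12)(9/11)(2/10)(1/9)(0/8) = 0.
Weighting by the prior gives 1/6 · 1/11 = 1/66, 1/6 · 1/10 = 1/60, 2/3 · 0 = 0; with total 7/220.
So P(bag B | data) = (1/60) / (7/220) = 11/21.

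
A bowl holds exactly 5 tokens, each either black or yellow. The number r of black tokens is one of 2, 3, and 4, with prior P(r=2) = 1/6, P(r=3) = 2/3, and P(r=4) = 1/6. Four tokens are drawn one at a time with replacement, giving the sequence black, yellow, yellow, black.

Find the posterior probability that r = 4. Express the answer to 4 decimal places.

The likelihood of the observed sequence under each hypothesis: P(data | r = 2) = (2/5)(3/5)(3/5)(2/5) = 0.0576; P(data | r = 3) = (3/5)(2/5)(2/5)(3/5) = 0.0576; P(data | r = 4) = (4/5)(1/5)(1/5)(4/5) = 0.0256.
The prior-weighted likelihoods are 1/6 · 0.0576 = 0.0096, 2/3 · 0.0576 = 0.0384, 1/6 · 0.0256 = 0.0042667; summing to 0.052267.
Therefore the posterior P(r = 4 | data) = (0.0042667) / (0.052267) = 0.081633.

0.0816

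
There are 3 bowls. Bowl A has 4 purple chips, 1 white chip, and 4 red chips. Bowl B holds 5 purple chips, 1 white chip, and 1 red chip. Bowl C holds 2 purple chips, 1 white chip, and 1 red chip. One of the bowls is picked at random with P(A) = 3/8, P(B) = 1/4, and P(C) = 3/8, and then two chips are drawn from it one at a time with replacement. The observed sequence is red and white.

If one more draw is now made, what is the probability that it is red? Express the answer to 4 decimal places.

The likelihood of the observed sequence under each hypothesis: P(data | bowl A) = (4/9)(1/9) = 0.049383; P(data | bowl B) = (1/7)(1/7) = 0.020408; P(data | bowl C) = (1/4)(1/4) = 0.0625.
Multiplying each by its prior: 3/8 · 0.049383 = 0.018519, 1/4 · 0.020408 = 0.005102, 3/8 · 0.0625 = 0.023438; these sum to 0.047058.
Dividing through by the total gives posterior P(bowl A | data) = 0.39352, P(bowl B | data) = 0.10842, P(bowl C | data) = 0.49805.
The predictive probability is P(red next | data) = (4/9)(0.39352) + (1/7)(0.10842) + (1/4)(0.49805) = 0.3149.

0.3149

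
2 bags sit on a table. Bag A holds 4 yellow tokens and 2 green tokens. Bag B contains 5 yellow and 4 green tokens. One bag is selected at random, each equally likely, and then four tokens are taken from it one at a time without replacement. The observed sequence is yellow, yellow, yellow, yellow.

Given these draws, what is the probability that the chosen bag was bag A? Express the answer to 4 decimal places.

0.6269

Compute the likelihood of the observed sequence for each case: P(data | bag A) = (4/6)(3/5)(2/4)(1/3) = 0.066667; P(data | bag B) = (5/9)(4/8)(3/7)(2/6) = 0.039683.
Weighting by the prior gives 1/2 · 0.066667 = 0.033333, 1/2 · 0.039683 = 0.019841; summing to 0.053175.
So P(bag A | data) = (0.033333) / (0.053175) = 0.62687.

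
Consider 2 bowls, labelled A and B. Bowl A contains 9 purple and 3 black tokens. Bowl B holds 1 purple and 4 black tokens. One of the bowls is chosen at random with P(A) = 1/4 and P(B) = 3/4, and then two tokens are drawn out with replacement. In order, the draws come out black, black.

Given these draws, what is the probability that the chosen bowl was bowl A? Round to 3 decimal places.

The likelihood of the observed sequence under each hypothesis: P(data | bowl A) = (3/12)(3/12) = 0.0625; P(data | bowl B) = (4/5)(4/5) = 0.64.
The prior-weighted likelihoods are 1/4 · 0.0625 = 0.015625, 3/4 · 0.64 = 0.48; summing to 0.49562.
Hence P(bowl A | data) = (0.015625) / (0.49562) = 0.031526.

0.032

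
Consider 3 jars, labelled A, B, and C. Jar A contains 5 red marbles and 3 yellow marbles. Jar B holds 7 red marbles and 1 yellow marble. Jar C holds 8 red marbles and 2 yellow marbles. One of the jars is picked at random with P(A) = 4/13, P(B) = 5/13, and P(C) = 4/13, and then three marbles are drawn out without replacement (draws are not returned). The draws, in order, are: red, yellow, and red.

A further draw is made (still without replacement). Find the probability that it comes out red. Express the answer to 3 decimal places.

For each hypothesis, P(data | H) works out to: P(data | jar A) = (5/8)(3/7)(4/6) = 0.17857; P(data | jar B) = (7/8)(1/7)(6/6) = 0.125; P(data | jar C) = (8/10)(2/9)(7/8) = 0.15556.
The prior-weighted likelihoods are 4/13 · 0.17857 = 0.054945, 5/13 · 0.125 = 0.048077, 4/13 · 0.15556 = 0.047863; these sum to 0.15089.
Dividing through by the total gives posterior P(jar A | data) = 0.36415, P(jar B | data) = 0.31863, P(jar C | data) = 0.31722.
So P(red next | data) = Σ P(red next | H) P(H | data) = (3/5)(0.36415) + (1)(0.31863) + (6/7)(0.31722) = 0.80902.

0.809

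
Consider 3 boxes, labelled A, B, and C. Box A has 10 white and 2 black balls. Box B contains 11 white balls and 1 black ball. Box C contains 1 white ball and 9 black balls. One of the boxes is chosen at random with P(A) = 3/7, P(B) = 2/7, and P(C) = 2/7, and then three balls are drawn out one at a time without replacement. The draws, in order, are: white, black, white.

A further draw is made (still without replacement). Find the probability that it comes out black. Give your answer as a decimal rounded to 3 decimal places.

0.079

For each hypothesis, P(data | H) works out to: P(data | box A) = (10/12)(2/11)(9/10) = 3/22; P(data | box B) = (11/12)(1/11)(10/10) = 1/12; P(data | box C) = (1/10)(9/9)(0/8) = 0.
The prior-weighted likelihoods are 3/7 · 3/22 = 9/154, 2/7 · 1/12 = 1/42, 2/7 · 0 = 0; with total 19/231.
Dividing through by the total gives posterior P(box A | data) = 27/38, P(box B | data) = 11/38, P(box C | data) = 0.
So P(black next | data) = Σ P(black next | H) P(H | data) = (1/9)(27/38) + (0)(11/38) = 3/38.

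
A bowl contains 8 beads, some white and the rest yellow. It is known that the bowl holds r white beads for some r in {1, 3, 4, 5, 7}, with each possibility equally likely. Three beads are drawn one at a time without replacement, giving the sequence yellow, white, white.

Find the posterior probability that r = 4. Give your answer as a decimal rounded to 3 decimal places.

0.267

Under each hypothesis, the probability of the observed sequence is: P(data | r = 1) = (7/8)(1/7)(0/6) = 0; P(data | r = 3) = (5/8)(3/7)(2/6) = 5/56; P(data | r = 4) = (4/8)(4/7)(3/6) = 1/7; P(data | r = 5) = (3/8)(5/7)(4/6) = 5/28; P(data | r = 7) = (1/8)(7/7)(6/6) = 1/8.
The prior-weighted likelihoods are 1/5 · 0 = 0, 1/5 · 5/56 = 1/56, 1/5 · 1/7 = 1/35, 1/5 · 5/28 = 1/28, 1/5 · 1/8 = 1/40; these sum to 3/28.
Therefore the posterior P(r = 4 | data) = (1/35) / (3/28) = 4/15.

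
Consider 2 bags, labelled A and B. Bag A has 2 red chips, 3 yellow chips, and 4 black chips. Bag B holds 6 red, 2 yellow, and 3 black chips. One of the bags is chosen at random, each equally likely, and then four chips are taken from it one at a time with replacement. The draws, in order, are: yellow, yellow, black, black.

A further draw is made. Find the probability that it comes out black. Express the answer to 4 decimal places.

For each hypothesis, P(data | H) works out to: P(data | bag A) = (3/9)(3/9)(4/9)(4/9) = 0.021948; P(data | bag B) = (2/11)(2/11)(3/11)(3/11) = 0.0024588.
The prior-weighted likelihoods are 1/2 · 0.021948 = 0.010974, 1/2 · 0.0024588 = 0.0012294; summing to 0.012203.
The posterior is then P(bag A | data) = 0.89926, P(bag B | data) = 0.10074.
The predictive probability is P(black next | data) = (4/9)(0.89926) + (3/11)(0.10074) = 0.42714.

0.4271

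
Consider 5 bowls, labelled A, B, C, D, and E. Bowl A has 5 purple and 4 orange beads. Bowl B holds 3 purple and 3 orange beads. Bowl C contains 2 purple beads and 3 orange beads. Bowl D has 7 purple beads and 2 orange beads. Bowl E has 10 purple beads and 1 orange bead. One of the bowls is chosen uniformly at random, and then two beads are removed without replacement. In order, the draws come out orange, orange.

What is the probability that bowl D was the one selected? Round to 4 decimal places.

0.0400

Under each hypothesis, the probability of the observed sequence is: P(data | bowl A) = (4/9)(3/8) = 1/6; P(data | bowl B) = (3/6)(2/5) = 1/5; P(data | bowl C) = (3/5)(2/4) = 3/10; P(data | bowl D) = (2/9)(1/8) = 1/36; P(data | bowl E) = (1/11)(0/10) = 0.
Multiplying each by its prior: 1/5 · 1/6 = 1/30, 1/5 · 1/5 = 1/25, 1/5 · 3/10 = 3/50, 1/5 · 1/36 = 1/180, 1/5 · 0 = 0; these sum to 5/36.
So P(bowl D | data) = (1/180) / (5/36) = 1/25.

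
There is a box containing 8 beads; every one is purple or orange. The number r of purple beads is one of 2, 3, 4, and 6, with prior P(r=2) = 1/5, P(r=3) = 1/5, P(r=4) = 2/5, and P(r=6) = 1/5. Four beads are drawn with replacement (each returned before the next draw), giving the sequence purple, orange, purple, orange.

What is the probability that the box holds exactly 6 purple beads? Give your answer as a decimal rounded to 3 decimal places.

0.140

Under each hypothesis, the probability of the observed sequence is: P(data | r = 2) = (2/8)(6/8)(2/8)(6/8) = 0.035156; P(data | r = 3) = (3/8)(5/8)(3/8)(5/8) = 0.054932; P(data | r = 4) = (4/8)(4/8)(4/8)(4/8) = 0.0625; P(data | r = 6) = (6/8)(2/8)(6/8)(2/8) = 0.035156.
Weighting by the prior gives 1/5 · 0.035156 = 0.0070313, 1/5 · 0.054932 = 0.010986, 2/5 · 0.0625 = 0.025, 1/5 · 0.035156 = 0.0070313; these sum to 0.050049.
So P(r = 6 | data) = (0.0070313) / (0.050049) = 0.14049.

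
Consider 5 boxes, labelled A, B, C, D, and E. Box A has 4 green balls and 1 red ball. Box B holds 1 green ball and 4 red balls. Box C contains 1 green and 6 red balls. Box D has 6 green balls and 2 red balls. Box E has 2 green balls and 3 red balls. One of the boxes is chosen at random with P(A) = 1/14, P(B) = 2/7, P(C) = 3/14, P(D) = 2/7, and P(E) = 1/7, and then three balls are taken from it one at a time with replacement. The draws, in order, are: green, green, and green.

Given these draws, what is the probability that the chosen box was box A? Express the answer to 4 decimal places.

The likelihood of the observed sequence under each hypothesis: P(data | box A) = (4/5)(4/5)(4/5) = 0.512; P(data | box B) = (1/5)(1/5)(1/5) = 0.008; P(data | box C) = (1/7)(1/7)(1/7) = 0.0029155; P(data | box D) = (6/8)(6/8)(6/8) = 0.42188; P(data | box E) = (2/5)(2/5)(2/5) = 0.064.
Multiplying each by its prior: 1/14 · 0.512 = 0.036571, 2/7 · 0.008 = 0.0022857, 3/14 · 0.0029155 = 0.00062474, 2/7 · 0.42188 = 0.12054, 1/7 · 0.064 = 0.0091429; summing to 0.16916.
So P(box A | data) = (0.036571) / (0.16916) = 0.21619.

0.2162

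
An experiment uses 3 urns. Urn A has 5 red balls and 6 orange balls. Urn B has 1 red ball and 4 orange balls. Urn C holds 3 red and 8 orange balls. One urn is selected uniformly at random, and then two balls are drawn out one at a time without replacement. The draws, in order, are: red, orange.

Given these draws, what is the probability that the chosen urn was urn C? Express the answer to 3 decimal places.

0.316

The likelihood of the observed sequence under each hypothesis: P(data | urn A) = (5/11)(6/10) = 3/11; P(data | urn B) = (1/5)(4/4) = 1/5; P(data | urn C) = (3/11)(8/10) = 12/55.
Multiplying each by its prior: 1/3 · 3/11 = 1/11, 1/3 · 1/5 = 1/15, 1/3 · 12/55 = 4/55; with total 38/165.
Therefore the posterior P(urn C | data) = (4/55) / (38/165) = 6/19.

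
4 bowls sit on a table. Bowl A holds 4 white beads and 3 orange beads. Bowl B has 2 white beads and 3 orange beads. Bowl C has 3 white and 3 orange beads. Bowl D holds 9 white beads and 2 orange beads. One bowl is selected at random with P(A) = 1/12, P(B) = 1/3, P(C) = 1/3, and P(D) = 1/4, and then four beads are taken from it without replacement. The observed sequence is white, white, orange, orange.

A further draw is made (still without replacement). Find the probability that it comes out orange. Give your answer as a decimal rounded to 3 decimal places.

Under each hypothesis, the probability of the observed sequence is: P(data | bowl A) = (4/7)(3/6)(3/5)(2/4) = 0.085714; P(data | bowl B) = (2/5)(1/4)(3/3)(2/2) = 0.1; P(data | bowl C) = (3/6)(2/5)(3/4)(2/3) = 0.1; P(data | bowl D) = (9/11)(8/10)(2/9)(1/8) = 0.018182.
Multiplying each by its prior: 1/12 · 0.085714 = 0.0071429, 1/3 · 0.1 = 0.033333, 1/3 · 0.1 = 0.033333, 1/4 · 0.018182 = 0.0045455; summing to 0.078355.
Normalising, the posterior is P(bowl A | data) = 0.09116, P(bowl B | data) = 0.42541, P(bowl C | data) = 0.42541, P(bowl D | data) = 0.058011.
The predictive probability is P(orange next | data) = (1/3)(0.09116) + (1)(0.42541) + (1/2)(0.42541) + (0)(0.058011) = 0.66851.

0.669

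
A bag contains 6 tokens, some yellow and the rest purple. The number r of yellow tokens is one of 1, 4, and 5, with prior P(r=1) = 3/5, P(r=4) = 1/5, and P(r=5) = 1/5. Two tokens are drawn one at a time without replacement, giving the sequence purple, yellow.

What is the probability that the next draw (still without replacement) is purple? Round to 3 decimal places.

Compute the likelihood of the observed sequence for each case: P(data | r = 1) = (5/6)(1/5) = 1/6; P(data | r = 4) = (2/6)(4/5) = 4/15; P(data | r = 5) = (1/6)(5/5) = 1/6.
Weighting by the prior gives 3/5 · 1/6 = 1/10, 1/5 · 4/15 = 4/75, 1/5 · 1/6 = 1/30; these sum to 14/75.
The posterior is then P(r = 1 | data) = 15/28, P(r = 4 | data) = 2/7, P(r = 5 | data) = 5/28.
Averaging over the posterior, P(purple next | data) = (1)(15/28) + (1/4)(2/7) + (0)(5/28) = 17/28.

0.607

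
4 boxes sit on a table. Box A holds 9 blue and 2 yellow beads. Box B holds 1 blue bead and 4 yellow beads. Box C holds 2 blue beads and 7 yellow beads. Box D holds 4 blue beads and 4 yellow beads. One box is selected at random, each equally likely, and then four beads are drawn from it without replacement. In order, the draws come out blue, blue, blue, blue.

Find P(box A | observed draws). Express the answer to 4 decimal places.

0.9639

For each hypothesis, P(data | H) works out to: P(data | box A) = (9/11)(8/10)(7/9)(6/8) = 21/55; P(data | box B) = (1/5)(0/4) = 0; P(data | box C) = (2/9)(1/8)(0/7) = 0; P(data | box D) = (4/8)(3/7)(2/6)(1/5) = 1/70.
Weighting by the prior gives 1/4 · 21/55 = 21/220, 1/4 · 0 = 0, 1/4 · 0 = 0, 1/4 · 1/70 = 1/280; summing to 61/616.
By Bayes' rule, P(box A | data) = (21/220) / (61/616) = 294/305.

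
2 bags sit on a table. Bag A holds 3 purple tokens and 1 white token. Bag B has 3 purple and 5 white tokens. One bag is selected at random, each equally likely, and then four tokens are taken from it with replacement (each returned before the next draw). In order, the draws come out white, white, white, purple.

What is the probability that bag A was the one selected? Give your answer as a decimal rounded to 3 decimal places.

0.113

Compute the likelihood of the observed sequence for each case: P(data | bag A) = (1/4)(1/4)(1/4)(3/4) = 0.011719; P(data | bag B) = (5/8)(5/8)(5/8)(3/8) = 0.091553.
The prior-weighted likelihoods are 1/2 · 0.011719 = 0.0058594, 1/2 · 0.091553 = 0.045776; with total 0.051636.
By Bayes' rule, P(bag A | data) = (0.0058594) / (0.051636) = 0.11348.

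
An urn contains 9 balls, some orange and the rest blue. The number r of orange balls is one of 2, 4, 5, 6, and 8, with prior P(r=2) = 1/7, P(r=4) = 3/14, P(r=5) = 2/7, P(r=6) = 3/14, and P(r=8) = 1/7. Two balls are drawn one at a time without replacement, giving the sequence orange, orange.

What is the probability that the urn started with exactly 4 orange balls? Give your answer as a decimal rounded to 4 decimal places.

The likelihood of the observed sequence under each hypothesis: P(data | r = 2) = (2/9)(1/8) = 1/36; P(data | r = 4) = (4/9)(3/8) = 1/6; P(data | r = 5) = (5/9)(4/8) = 5/18; P(data | r = 6) = (6/9)(5/8) = 5/12; P(data | r = 8) = (8/9)(7/8) = 7/9.
Weighting by the prior gives 1/7 · 1/36 = 1/252, 3/14 · 1/6 = 1/28, 2/7 · 5/18 = 5/63, 3/14 · 5/12 = 5/56, 1/7 · 7/9 = 1/9; these sum to 23/72.
So P(r = 4 | data) = (1/28) / (23/72) = 18/161.

0.1118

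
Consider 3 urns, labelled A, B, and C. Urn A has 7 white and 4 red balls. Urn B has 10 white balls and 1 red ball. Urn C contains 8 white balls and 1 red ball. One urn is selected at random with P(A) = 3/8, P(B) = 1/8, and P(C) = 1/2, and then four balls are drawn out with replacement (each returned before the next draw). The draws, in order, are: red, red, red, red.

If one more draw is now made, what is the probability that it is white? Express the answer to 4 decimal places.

0.6396

For each hypothesis, P(data | H) works out to: P(data | urn A) = (4/11)(4/11)(4/11)(4/11) = 0.017485; P(data | urn B) = (1/11)(1/11)(1/11)(1/11) = 6.8301e-05; P(data | urn C) = (1/9)(1/9)(1/9)(1/9) = 0.00015242.
The prior-weighted likelihoods are 3/8 · 0.017485 = 0.0065569, 1/8 · 6.8301e-05 = 8.5377e-06, 1/2 · 0.00015242 = 7.6208e-05; with total 0.0066417.
The posterior is then P(urn A | data) = 0.98724, P(urn B | data) = 0.0012855, P(urn C | data) = 0.011474.
The predictive probability is P(white next | data) = (7/11)(0.98724) + (10/11)(0.0012855) + (8/9)(0.011474) = 0.63961.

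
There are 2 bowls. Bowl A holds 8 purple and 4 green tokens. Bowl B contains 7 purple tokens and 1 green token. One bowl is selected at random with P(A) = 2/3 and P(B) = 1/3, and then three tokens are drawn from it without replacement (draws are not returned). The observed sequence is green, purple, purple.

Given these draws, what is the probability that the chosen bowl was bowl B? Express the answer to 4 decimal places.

0.2692

Under each hypothesis, the probability of the observed sequence is: P(data | bowl A) = (4/12)(8/11)(7/10) = 0.1697; P(data | bowl B) = (1/8)(7/7)(6/6) = 0.125.
The prior-weighted likelihoods are 2/3 · 0.1697 = 0.11313, 1/3 · 0.125 = 0.041667; with total 0.1548.
Therefore the posterior P(bowl B | data) = (0.041667) / (0.1548) = 0.26917.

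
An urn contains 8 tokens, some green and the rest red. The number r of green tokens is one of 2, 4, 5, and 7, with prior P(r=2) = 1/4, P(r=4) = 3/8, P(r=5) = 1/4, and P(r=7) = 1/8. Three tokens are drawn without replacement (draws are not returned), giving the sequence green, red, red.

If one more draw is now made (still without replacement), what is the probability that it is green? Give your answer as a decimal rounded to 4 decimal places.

Compute the likelihood of the observed sequence for each case: P(data | r = 2) = (2/8)(6/7)(5/6) = 5/28; P(data | r = 4) = (4/8)(4/7)(3/6) = 1/7; P(data | r = 5) = (5/8)(3/7)(2/6) = 5/56; P(data | r = 7) = (7/8)(1/7)(0/6) = 0.
The prior-weighted likelihoods are 1/4 · 5/28 = 5/112, 3/8 · 1/7 = 3/56, 1/4 · 5/56 = 5/224, 1/8 · 0 = 0; these sum to 27/224.
The posterior is then P(r = 2 | data) = 10/27, P(r = 4 | data) = 4/9, P(r = 5 | data) = 5/27, P(r = 7 | data) = 0.
The predictive probability is P(green next | data) = (1/5)(10/27) + (3/5)(4/9) + (4/5)(5/27) = 22/45.

0.4889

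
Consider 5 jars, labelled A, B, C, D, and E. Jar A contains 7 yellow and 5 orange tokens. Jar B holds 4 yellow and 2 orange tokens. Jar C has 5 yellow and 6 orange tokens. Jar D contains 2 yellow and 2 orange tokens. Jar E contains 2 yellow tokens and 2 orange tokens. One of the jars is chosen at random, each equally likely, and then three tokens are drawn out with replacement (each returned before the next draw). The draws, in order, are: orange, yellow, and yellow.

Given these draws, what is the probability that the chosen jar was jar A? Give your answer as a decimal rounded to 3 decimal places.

0.217

The likelihood of the observed sequence under each hypothesis: P(data | jar A) = (5/12)(7/12)(7/12) = 0.14178; P(data | jar B) = (2/6)(4/6)(4/6) = 0.14815; P(data | jar C) = (6/11)(5/11)(5/11) = 0.1127; P(data | jar D) = (2/4)(2/4)(2/4) = 0.125; P(data | jar E) = (2/4)(2/4)(2/4) = 0.125.
The prior-weighted likelihoods are 1/5 · 0.14178 = 0.028356, 1/5 · 0.14815 = 0.02963, 1/5 · 0.1127 = 0.022539, 1/5 · 0.125 = 0.025, 1/5 · 0.125 = 0.025; summing to 0.13053.
So P(jar A | data) = (0.028356) / (0.13053) = 0.21725.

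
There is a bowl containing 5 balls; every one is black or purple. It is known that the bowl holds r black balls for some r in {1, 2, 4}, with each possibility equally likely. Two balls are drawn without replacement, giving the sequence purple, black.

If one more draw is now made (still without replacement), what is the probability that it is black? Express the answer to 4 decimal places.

Compute the likelihood of the observed sequence for each case: P(data | r = 1) = (4/5)(1/4) = 1/5; P(data | r = 2) = (3/5)(2/4) = 3/10; P(data | r = 4) = (1/5)(4/4) = 1/5.
The prior-weighted likelihoods are 1/3 · 1/5 = 1/15, 1/3 · 3/10 = 1/10, 1/3 · 1/5 = 1/15; these sum to 7/30.
Normalising, the posterior is P(r = 1 | data) = 2/7, P(r = 2 | data) = 3/7, P(r = 4 | data) = 2/7.
Averaging over the posterior, P(black next | data) = (0)(2/7) + (1/3)(3/7) + (1)(2/7) = 3/7.

0.4286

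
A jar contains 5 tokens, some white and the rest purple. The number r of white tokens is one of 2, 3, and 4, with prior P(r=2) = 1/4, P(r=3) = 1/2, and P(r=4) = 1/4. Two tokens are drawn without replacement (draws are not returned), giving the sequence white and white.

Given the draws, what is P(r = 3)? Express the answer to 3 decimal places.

0.462

For each hypothesis, P(data | H) works out to: P(data | r = 2) = (2/5)(1/4) = 1/10; P(data | r = 3) = (3/5)(2/4) = 3/10; P(data | r = 4) = (4/5)(3/4) = 3/5.
Weighting by the prior gives 1/4 · 1/10 = 1/40, 1/2 · 3/10 = 3/20, 1/4 · 3/5 = 3/20; these sum to 13/40.
Therefore the posterior P(r = 3 | data) = (3/20) / (13/40) = 6/13.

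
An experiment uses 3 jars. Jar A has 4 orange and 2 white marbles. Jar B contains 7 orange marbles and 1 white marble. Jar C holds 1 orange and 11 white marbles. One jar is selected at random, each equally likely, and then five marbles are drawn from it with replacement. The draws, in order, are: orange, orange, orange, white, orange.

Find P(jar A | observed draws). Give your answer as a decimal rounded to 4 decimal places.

0.4731

The likelihood of the observed sequence under each hypothesis: P(data | jar A) = (4/6)(4/6)(4/6)(2/6)(4/6) = 0.065844; P(data | jar B) = (7/8)(7/8)(7/8)(1/8)(7/8) = 0.073273; P(data | jar C) = (1/12)(1/12)(1/12)(11/12)(1/12) = 4.4207e-05.
Multiplying each by its prior: 1/3 · 0.065844 = 0.021948, 1/3 · 0.073273 = 0.024424, 1/3 · 4.4207e-05 = 1.4736e-05; these sum to 0.046387.
Hence P(jar A | data) = (0.021948) / (0.046387) = 0.47315.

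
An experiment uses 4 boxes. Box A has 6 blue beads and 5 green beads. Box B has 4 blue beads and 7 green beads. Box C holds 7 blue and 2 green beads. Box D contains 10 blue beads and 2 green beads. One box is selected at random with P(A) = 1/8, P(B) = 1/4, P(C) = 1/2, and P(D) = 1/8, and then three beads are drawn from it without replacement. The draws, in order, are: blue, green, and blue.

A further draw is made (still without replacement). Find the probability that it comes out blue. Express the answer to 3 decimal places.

0.707

Compute the likelihood of the observed sequence for each case: P(data | box A) = (6/11)(5/10)(5/9) = 0.15152; P(data | box B) = (4/11)(7/10)(3/9) = 0.084848; P(data | box C) = (7/9)(2/8)(6/7) = 0.16667; P(data | box D) = (10/12)(2/11)(9/10) = 0.13636.
The prior-weighted likelihoods are 1/8 · 0.15152 = 0.018939, 1/4 · 0.084848 = 0.021212, 1/2 · 0.16667 = 0.083333, 1/8 · 0.13636 = 0.017045; summing to 0.14053.
The posterior is then P(box A | data) = 0.13477, P(box B | data) = 0.15094, P(box C | data) = 0.59299, P(box D | data) = 0.12129.
So P(blue next | data) = Σ P(blue next | H) P(H | data) = (1/2)(0.13477) + (1/4)(0.15094) + (5/6)(0.59299) + (8/9)(0.12129) = 0.7071.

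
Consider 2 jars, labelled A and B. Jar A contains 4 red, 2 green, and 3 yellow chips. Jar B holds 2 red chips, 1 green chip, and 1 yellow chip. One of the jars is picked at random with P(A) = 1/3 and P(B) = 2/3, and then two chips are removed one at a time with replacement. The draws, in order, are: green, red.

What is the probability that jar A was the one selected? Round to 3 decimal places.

0.283

For each hypothesis, P(data | H) works out to: P(data | jar A) = (2/9)(4/9) = 8/81; P(data | jar B) = (1/4)(2/4) = 1/8.
Weighting by the prior gives 1/3 · 8/81 = 8/243, 2/3 · 1/8 = 1/12; these sum to 113/972.
Hence P(jar A | data) = (8/243) / (113/972) = 32/113.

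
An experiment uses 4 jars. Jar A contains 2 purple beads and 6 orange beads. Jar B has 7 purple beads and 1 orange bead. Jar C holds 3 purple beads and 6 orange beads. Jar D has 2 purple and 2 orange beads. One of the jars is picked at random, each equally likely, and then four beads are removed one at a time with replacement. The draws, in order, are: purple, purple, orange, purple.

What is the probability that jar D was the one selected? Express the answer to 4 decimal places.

Under each hypothesis, the probability of the observed sequence is: P(data | jar A) = (2/8)(2/8)(6/8)(2/8) = 0.011719; P(data | jar B) = (7/8)(7/8)(1/8)(7/8) = 0.08374; P(data | jar C) = (3/9)(3/9)(6/9)(3/9) = 0.024691; P(data | jar D) = (2/4)(2/4)(2/4)(2/4) = 0.0625.
The prior-weighted likelihoods are 1/4 · 0.011719 = 0.0029297, 1/4 · 0.08374 = 0.020935, 1/4 · 0.024691 = 0.0061728, 1/4 · 0.0625 = 0.015625; these sum to 0.045663.
So P(jar D | data) = (0.015625) / (0.045663) = 0.34218.

0.3422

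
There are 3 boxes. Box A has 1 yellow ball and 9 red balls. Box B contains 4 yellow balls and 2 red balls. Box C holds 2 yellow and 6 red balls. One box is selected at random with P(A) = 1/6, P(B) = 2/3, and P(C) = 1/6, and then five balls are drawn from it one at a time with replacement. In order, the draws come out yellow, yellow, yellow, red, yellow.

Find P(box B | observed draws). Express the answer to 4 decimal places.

0.9887

Compute the likelihood of the observed sequence for each case: P(data | box A) = (1/10)(1/10)(1/10)(9/10)(1/10) = 9e-05; P(data | box B) = (4/6)(4/6)(4/6)(2/6)(4/6) = 0.065844; P(data | box C) = (2/8)(2/8)(2/8)(6/8)(2/8) = 0.0029297.
Multiplying each by its prior: 1/6 · 9e-05 = 1.5e-05, 2/3 · 0.065844 = 0.043896, 1/6 · 0.0029297 = 0.00048828; summing to 0.044399.
Therefore the posterior P(box B | data) = (0.043896) / (0.044399) = 0.98866.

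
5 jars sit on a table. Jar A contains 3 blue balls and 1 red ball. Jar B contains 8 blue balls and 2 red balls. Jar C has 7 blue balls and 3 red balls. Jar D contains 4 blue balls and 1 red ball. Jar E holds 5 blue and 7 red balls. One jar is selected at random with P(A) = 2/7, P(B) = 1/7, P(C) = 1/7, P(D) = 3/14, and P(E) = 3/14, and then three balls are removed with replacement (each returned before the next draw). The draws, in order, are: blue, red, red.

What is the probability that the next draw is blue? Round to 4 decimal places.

Compute the likelihood of the observed sequence for each case: P(data | jar A) = (3/4)(1/4)(1/4) = 0.046875; P(data | jar B) = (8/10)(2/10)(2/10) = 0.032; P(data | jar C) = (7/10)(3/10)(3/10) = 0.063; P(data | jar D) = (4/5)(1/5)(1/5) = 0.032; P(data | jar E) = (5/12)(7/12)(7/12) = 0.14178.
Multiplying each by its prior: 2/7 · 0.046875 = 0.013393, 1/7 · 0.032 = 0.0045714, 1/7 · 0.063 = 0.009, 3/14 · 0.032 = 0.0068571, 3/14 · 0.14178 = 0.030382; with total 0.064203.
The posterior is then P(jar A | data) = 0.2086, P(jar B | data) = 0.071202, P(jar C | data) = 0.14018, P(jar D | data) = 0.1068, P(jar E | data) = 0.47321.
So P(blue next | data) = Σ P(blue next | H) P(H | data) = (3/4)(0.2086) + (4/5)(0.071202) + (7/10)(0.14018) + (4/5)(0.1068) + (5/12)(0.47321) = 0.59415.

0.5942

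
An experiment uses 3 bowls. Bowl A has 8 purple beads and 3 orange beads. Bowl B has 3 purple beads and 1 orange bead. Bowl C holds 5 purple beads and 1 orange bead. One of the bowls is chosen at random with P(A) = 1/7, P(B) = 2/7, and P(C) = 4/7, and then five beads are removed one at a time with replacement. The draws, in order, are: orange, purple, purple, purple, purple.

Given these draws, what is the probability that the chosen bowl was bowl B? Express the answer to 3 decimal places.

0.285

Compute the likelihood of the observed sequence for each case: P(data | bowl A) = (3/11)(8/11)(8/11)(8/11)(8/11) = 0.076299; P(data | bowl B) = (1/4)(3/4)(3/4)(3/4)(3/4) = 0.079102; P(data | bowl C) = (1/6)(5/6)(5/6)(5/6)(5/6) = 0.080376.
The prior-weighted likelihoods are 1/7 · 0.076299 = 0.0109, 2/7 · 0.079102 = 0.0226, 4/7 · 0.080376 = 0.045929; with total 0.079429.
Therefore the posterior P(bowl B | data) = (0.0226) / (0.079429) = 0.28454.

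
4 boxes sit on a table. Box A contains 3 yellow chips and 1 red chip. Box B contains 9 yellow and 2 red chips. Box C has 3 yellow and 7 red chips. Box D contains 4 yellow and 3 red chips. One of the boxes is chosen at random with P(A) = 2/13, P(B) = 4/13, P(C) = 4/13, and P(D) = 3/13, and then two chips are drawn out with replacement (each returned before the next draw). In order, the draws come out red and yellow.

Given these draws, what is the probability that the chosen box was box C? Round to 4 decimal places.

Compute the likelihood of the observed sequence for each case: P(data | box A) = (1/4)(3/4) = 0.1875; P(data | box B) = (2/11)(9/11) = 0.14876; P(data | box C) = (7/10)(3/10) = 0.21; P(data | box D) = (3/7)(4/7) = 0.2449.
The prior-weighted likelihoods are 2/13 · 0.1875 = 0.028846, 4/13 · 0.14876 = 0.045772, 4/13 · 0.21 = 0.064615, 3/13 · 0.2449 = 0.056515; these sum to 0.19575.
By Bayes' rule, P(box C | data) = (0.064615) / (0.19575) = 0.33009.

0.3301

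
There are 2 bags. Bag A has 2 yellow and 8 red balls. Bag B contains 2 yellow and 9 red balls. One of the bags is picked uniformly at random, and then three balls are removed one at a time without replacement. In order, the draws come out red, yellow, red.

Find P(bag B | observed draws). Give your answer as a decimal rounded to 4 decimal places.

0.4832

The likelihood of the observed sequence under each hypothesis: P(data | bag A) = (8/10)(2/9)(7/8) = 7/45; P(data | bag B) = (9/11)(2/10)(8/9) = 8/55.
The prior-weighted likelihoods are 1/2 · 7/45 = 7/90, 1/2 · 8/55 = 4/55; with total 149/990.
Hence P(bag B | data) = (4/55) / (149/990) = 72/149.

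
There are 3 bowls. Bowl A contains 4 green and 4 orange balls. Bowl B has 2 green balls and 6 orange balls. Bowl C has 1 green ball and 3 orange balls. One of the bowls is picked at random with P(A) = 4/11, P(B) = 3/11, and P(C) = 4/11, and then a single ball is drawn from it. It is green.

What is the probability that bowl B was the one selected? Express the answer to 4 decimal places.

Compute the likelihood of this draw for each case: P(data | bowl A) = (4/8) = 1/2; P(data | bowl B) = (2/8) = 1/4; P(data | bowl C) = (1/4) = 1/4.
The prior-weighted likelihoods are 4/11 · 1/2 = 2/11, 3/11 · 1/4 = 3/44, 4/11 · 1/4 = 1/11; with total 15/44.
By Bayes' rule, P(bowl B | data) = (3/44) / (15/44) = 1/5.

0.2000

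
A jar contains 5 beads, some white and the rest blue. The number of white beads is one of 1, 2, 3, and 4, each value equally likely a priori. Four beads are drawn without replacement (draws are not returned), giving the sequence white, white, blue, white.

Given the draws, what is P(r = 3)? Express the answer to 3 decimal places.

The likelihood of the observed sequence under each hypothesis: P(data | r = 1) = (1/5)(0/4) = 0; P(data | r = 2) = (2/5)(1/4)(3/3)(0/2) = 0; P(data | r = 3) = (3/5)(2/4)(2/3)(1/2) = 1/10; P(data | r = 4) = (4/5)(3/4)(1/3)(2/2) = 1/5.
Weighting by the prior gives 1/4 · 0 = 0, 1/4 · 0 = 0, 1/4 · 1/10 = 1/40, 1/4 · 1/5 = 1/20; summing to 3/40.
Hence P(r = 3 | data) = (1/40) / (3/40) = 1/3.

0.333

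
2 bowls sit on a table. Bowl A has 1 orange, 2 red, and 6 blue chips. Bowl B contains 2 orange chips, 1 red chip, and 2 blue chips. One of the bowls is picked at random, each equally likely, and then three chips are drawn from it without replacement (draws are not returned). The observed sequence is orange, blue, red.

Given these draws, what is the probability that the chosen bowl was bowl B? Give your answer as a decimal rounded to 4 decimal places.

The likelihood of the observed sequence under each hypothesis: P(data | bowl A) = (1/9)(6/8)(2/7) = 1/42; P(data | bowl B) = (2/5)(2/4)(1/3) = 1/15.
The prior-weighted likelihoods are 1/2 · 1/42 = 1/84, 1/2 · 1/15 = 1/30; with total 19/420.
By Bayes' rule, P(bowl B | data) = (1/30) / (19/420) = 14/19.

0.7368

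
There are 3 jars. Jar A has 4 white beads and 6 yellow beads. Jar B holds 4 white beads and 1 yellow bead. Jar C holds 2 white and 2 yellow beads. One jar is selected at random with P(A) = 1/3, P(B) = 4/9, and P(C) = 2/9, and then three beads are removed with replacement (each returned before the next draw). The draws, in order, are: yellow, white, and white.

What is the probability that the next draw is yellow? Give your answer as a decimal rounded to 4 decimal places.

0.3811

The likelihood of the observed sequence under each hypothesis: P(data | jar A) = (6/10)(4/10)(4/10) = 0.096; P(data | jar B) = (1/5)(4/5)(4/5) = 0.128; P(data | jar C) = (2/4)(2/4)(2/4) = 0.125.
Weighting by the prior gives 1/3 · 0.096 = 0.032, 4/9 · 0.128 = 0.056889, 2/9 · 0.125 = 0.027778; these sum to 0.11667.
Normalising, the posterior is P(jar A | data) = 0.27429, P(jar B | data) = 0.48762, P(jar C | data) = 0.2381.
The predictive probability is P(yellow next | data) = (3/5)(0.27429) + (1/5)(0.48762) + (1/2)(0.2381) = 0.38114.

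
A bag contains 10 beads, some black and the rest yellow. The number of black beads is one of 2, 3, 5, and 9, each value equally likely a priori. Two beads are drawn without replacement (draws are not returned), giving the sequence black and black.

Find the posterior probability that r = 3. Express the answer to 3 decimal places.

0.060

For each hypothesis, P(data | H) works out to: P(data | r = 2) = (2/10)(1/9) = 1/45; P(data | r = 3) = (3/10)(2/9) = 1/15; P(data | r = 5) = (5/10)(4/9) = 2/9; P(data | r = 9) = (9/10)(8/9) = 4/5.
The prior-weighted likelihoods are 1/4 · 1/45 = 1/180, 1/4 · 1/15 = 1/60, 1/4 · 2/9 = 1/18, 1/4 · 4/5 = 1/5; summing to 5/18.
By Bayes' rule, P(r = 3 | data) = (1/60) / (5/18) = 3/50.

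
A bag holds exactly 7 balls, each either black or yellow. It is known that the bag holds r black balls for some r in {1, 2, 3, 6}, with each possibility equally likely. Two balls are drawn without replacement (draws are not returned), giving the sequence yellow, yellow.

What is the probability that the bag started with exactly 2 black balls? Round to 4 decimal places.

0.3226

Compute the likelihood of the observed sequence for each case: P(data | r = 1) = (6/7)(5/6) = 5/7; P(data | r = 2) = (5/7)(4/6) = 10/21; P(data | r = 3) = (4/7)(3/6) = 2/7; P(data | r = 6) = (1/7)(0/6) = 0.
Multiplying each by its prior: 1/4 · 5/7 = 5/28, 1/4 · 10/21 = 5/42, 1/4 · 2/7 = 1/14, 1/4 · 0 = 0; with total 31/84.
So P(r = 2 | data) = (5/42) / (31/84) = 10/31.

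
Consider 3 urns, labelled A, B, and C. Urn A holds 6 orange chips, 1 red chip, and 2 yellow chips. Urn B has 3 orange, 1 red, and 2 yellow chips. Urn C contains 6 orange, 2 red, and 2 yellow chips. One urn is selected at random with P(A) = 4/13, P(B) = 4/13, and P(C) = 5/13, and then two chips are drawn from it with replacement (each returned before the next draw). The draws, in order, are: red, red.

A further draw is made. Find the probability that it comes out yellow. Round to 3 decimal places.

0.244

Compute the likelihood of the observed sequence for each case: P(data | urn A) = (1/9)(1/9) = 0.012346; P(data | urn B) = (1/6)(1/6) = 0.027778; P(data | urn C) = (2/10)(2/10) = 0.04.
Weighting by the prior gives 4/13 · 0.012346 = 0.0037987, 4/13 · 0.027778 = 0.008547, 5/13 · 0.04 = 0.015385; with total 0.02773.
Normalising, the posterior is P(urn A | data) = 0.13699, P(urn B | data) = 0.30822, P(urn C | data) = 0.55479.
So P(yellow next | data) = Σ P(yellow next | H) P(H | data) = (2/9)(0.13699) + (1/3)(0.30822) + (1/5)(0.55479) = 0.24414.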